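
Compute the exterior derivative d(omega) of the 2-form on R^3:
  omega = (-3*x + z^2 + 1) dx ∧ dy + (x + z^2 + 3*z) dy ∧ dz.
d(omega) = (2*z + 1) dx ∧ dy ∧ dz

For a 2-form omega = sum_{i<j} g_{ij} dx_i ∧ dx_j, the exterior derivative is
  d(omega) = sum_{i<j} d(g_{ij}) ∧ dx_i ∧ dx_j = sum_{i<j, k} (∂g_{ij}/∂x_k) dx_k ∧ dx_i ∧ dx_j.
Expand each term, using dx_k ∧ dx_i ∧ dx_j = sgn(permutation) dx_{(a)} ∧ dx_{(b)} ∧ dx_{(c)} with (a < b < c) sorted:
  d(-3*x + z^2 + 1) includes (∂/∂z)(-3*x + z^2 + 1) dz = (2*z) dz, which multiplied by dx ∧ dy gives (2*z) dx ∧ dy ∧ dz
  d(x + z^2 + 3*z) includes (∂/∂x)(x + z^2 + 3*z) dx = (1) dx, which multiplied by dy ∧ dz gives (1) dx ∧ dy ∧ dz
Collecting like 3-forms: d(omega) = (2*z + 1) dx ∧ dy ∧ dz.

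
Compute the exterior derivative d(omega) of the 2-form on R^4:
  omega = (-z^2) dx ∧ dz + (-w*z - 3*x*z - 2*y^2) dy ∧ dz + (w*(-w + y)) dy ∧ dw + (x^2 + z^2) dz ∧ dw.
d(omega) = (-3*z) dx ∧ dy ∧ dz + (-z) dy ∧ dz ∧ dw + (2*x) dx ∧ dz ∧ dw

For a 2-form omega = sum_{i<j} g_{ij} dx_i ∧ dx_j, the exterior derivative is
  d(omega) = sum_{i<j} d(g_{ij}) ∧ dx_i ∧ dx_j = sum_{i<j, k} (∂g_{ij}/∂x_k) dx_k ∧ dx_i ∧ dx_j.
Expand each term, using dx_k ∧ dx_i ∧ dx_j = sgn(permutation) dx_{(a)} ∧ dx_{(b)} ∧ dx_{(c)} with (a < b < c) sorted:
  d(-w*z - 3*x*z - 2*y^2) includes (∂/∂x)(-w*z - 3*x*z - 2*y^2) dx = (-3*z) dx, which multiplied by dy ∧ dz gives (-3*z) dx ∧ dy ∧ dz
  d(-w*z - 3*x*z - 2*y^2) includes (∂/∂w)(-w*z - 3*x*z - 2*y^2) dw = (-z) dw, which multiplied by dy ∧ dz gives (-z) dy ∧ dz ∧ dw
  d(x^2 + z^2) includes (∂/∂x)(x^2 + z^2) dx = (2*x) dx, which multiplied by dz ∧ dw gives (2*x) dx ∧ dz ∧ dw
Collecting like 3-forms: d(omega) = (-3*z) dx ∧ dy ∧ dz + (-z) dy ∧ dz ∧ dw + (2*x) dx ∧ dz ∧ dw.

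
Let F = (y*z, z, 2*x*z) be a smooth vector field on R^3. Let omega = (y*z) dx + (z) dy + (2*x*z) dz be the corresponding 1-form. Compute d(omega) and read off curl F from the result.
d(omega) = (-1) dy ∧ dz + (y - 2*z) dz ∧ dx + (-z) dx ∧ dy; curl F = (-1, y - 2*z, -z)

d omega = sum_{i<j} (∂f_j/∂x_i - ∂f_i/∂x_j) dx_i ∧ dx_j. Under the identification (dy ∧ dz, dz ∧ dx, dx ∧ dy) ↔ (e_x, e_y, e_z), the coefficients are exactly the components of curl F. Compute:
  ∂R/∂y - ∂Q/∂z = (0) - (1) = -1
  ∂P/∂z - ∂R/∂x = (y) - (2*z) = y - 2*z
  ∂Q/∂x - ∂P/∂y = (0) - (z) = -z.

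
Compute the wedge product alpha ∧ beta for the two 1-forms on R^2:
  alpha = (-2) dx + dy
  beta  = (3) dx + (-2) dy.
alpha ∧ beta = (1) dx ∧ dy

Distribute the wedge, using dx_i ∧ dx_j = -dx_j ∧ dx_i and dx_i ∧ dx_i = 0. For each pair (i, j) with i < j, the coefficient of dx_i ∧ dx_j in alpha ∧ beta is (alpha_i * beta_j - alpha_j * beta_i). Collecting: alpha ∧ beta = (1) dx ∧ dy.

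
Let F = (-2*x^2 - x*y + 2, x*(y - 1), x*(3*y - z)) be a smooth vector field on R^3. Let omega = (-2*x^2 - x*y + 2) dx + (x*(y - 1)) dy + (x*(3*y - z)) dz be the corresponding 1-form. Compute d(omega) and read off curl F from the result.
d(omega) = (3*x) dy ∧ dz + (-3*y + z) dz ∧ dx + (x + y - 1) dx ∧ dy; curl F = (3*x, -3*y + z, x + y - 1)

d omega = sum_{i<j} (∂f_j/∂x_i - ∂f_i/∂x_j) dx_i ∧ dx_j. Under the identification (dy ∧ dz, dz ∧ dx, dx ∧ dy) ↔ (e_x, e_y, e_z), the coefficients are exactly the components of curl F. Compute:
  ∂R/∂y - ∂Q/∂z = (3*x) - (0) = 3*x
  ∂P/∂z - ∂R/∂x = (0) - (3*y - z) = -3*y + z
  ∂Q/∂x - ∂P/∂y = (y - 1) - (-x) = x + y - 1.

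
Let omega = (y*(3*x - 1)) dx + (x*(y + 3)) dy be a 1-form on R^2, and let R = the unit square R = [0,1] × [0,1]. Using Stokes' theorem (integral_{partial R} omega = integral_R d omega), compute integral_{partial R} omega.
integral_(partial R) omega = 3

Stokes: integral_partial_R omega = integral_R d omega with d omega = (∂Q/∂x - ∂P/∂y) dx ∧ dy.
  ∂Q/∂x = y + 3
  ∂P/∂y = 3*x - 1
  integrand = ∂Q/∂x - ∂P/∂y = -3*x + y + 4.
Integrating over R: integral_0^1 integral_0^1 (-3*x + y + 4) dx dy = 3.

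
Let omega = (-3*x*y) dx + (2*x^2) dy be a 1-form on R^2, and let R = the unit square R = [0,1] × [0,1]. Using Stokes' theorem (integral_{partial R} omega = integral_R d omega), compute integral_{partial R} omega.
integral_(partial R) omega = 7/2

Stokes: integral_partial_R omega = integral_R d omega with d omega = (∂Q/∂x - ∂P/∂y) dx ∧ dy.
  ∂Q/∂x = 4*x
  ∂P/∂y = -3*x
  integrand = ∂Q/∂x - ∂P/∂y = 7*x.
Integrating over R: integral_0^1 integral_0^1 (7*x) dx dy = 7/2.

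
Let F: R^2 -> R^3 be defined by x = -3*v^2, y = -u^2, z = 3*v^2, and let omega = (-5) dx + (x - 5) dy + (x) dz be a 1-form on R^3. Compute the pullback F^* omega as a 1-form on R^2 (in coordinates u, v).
F^* omega = (2*u*(3*v^2 + 5)) du + (-18*v^3 + 30*v) dv

Using F^*(f dg) = (f ∘ F) d(g ∘ F), substitute each coordinate x_i by F_i(u, v) in f_i, and replace dx_i by d F_i = (∂F_i/∂u) du + (∂F_i/∂v) dv.
  For the x component: f_1(F) = -5; d F_1 = (0) du + (-6*v) dv
  For the y component: f_2(F) = -3*v^2 - 5; d F_2 = (-2*u) du + (0) dv
  For the z component: f_3(F) = -3*v^2; d F_3 = (0) du + (6*v) dv
Combining and collecting du, dv coefficients:
  coeff of du: 2*u*(3*v^2 + 5)
  coeff of dv: -18*v^3 + 30*v
F^* omega = (2*u*(3*v^2 + 5)) du + (-18*v^3 + 30*v) dv.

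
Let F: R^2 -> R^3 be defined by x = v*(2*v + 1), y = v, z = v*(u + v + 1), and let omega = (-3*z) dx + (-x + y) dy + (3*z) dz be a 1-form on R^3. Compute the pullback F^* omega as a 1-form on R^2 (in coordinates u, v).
F^* omega = (3*v^2*(u + v + 1)) du + (v*(3*u^2 - 3*u*v + 3*u - 6*v^2 - 8*v)) dv

Using F^*(f dg) = (f ∘ F) d(g ∘ F), substitute each coordinate x_i by F_i(u, v) in f_i, and replace dx_i by d F_i = (∂F_i/∂u) du + (∂F_i/∂v) dv.
  For the x component: f_1(F) = 3*v*(-u - v - 1); d F_1 = (0) du + (4*v + 1) dv
  For the y component: f_2(F) = -2*v^2; d F_2 = (0) du + (1) dv
  For the z component: f_3(F) = 3*v*(u + v + 1); d F_3 = (v) du + (u + 2*v + 1) dv
Combining and collecting du, dv coefficients:
  coeff of du: 3*v^2*(u + v + 1)
  coeff of dv: v*(3*u^2 - 3*u*v + 3*u - 6*v^2 - 8*v)
F^* omega = (3*v^2*(u + v + 1)) du + (v*(3*u^2 - 3*u*v + 3*u - 6*v^2 - 8*v)) dv.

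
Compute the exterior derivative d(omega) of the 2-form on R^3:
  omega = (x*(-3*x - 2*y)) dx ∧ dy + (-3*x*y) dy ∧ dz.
d(omega) = (-3*y) dx ∧ dy ∧ dz

For a 2-form omega = sum_{i<j} g_{ij} dx_i ∧ dx_j, the exterior derivative is
  d(omega) = sum_{i<j} d(g_{ij}) ∧ dx_i ∧ dx_j = sum_{i<j, k} (∂g_{ij}/∂x_k) dx_k ∧ dx_i ∧ dx_j.
Expand each term, using dx_k ∧ dx_i ∧ dx_j = sgn(permutation) dx_{(a)} ∧ dx_{(b)} ∧ dx_{(c)} with (a < b < c) sorted:
  d(-3*x*y) includes (∂/∂x)(-3*x*y) dx = (-3*y) dx, which multiplied by dy ∧ dz gives (-3*y) dx ∧ dy ∧ dz
Collecting like 3-forms: d(omega) = (-3*y) dx ∧ dy ∧ dz.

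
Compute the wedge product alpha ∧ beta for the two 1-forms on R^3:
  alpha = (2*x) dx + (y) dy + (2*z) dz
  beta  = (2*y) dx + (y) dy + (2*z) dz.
alpha ∧ beta = (2*y*(x - y)) dx ∧ dy + (4*z*(x - y)) dx ∧ dz

Distribute the wedge, using dx_i ∧ dx_j = -dx_j ∧ dx_i and dx_i ∧ dx_i = 0. For each pair (i, j) with i < j, the coefficient of dx_i ∧ dx_j in alpha ∧ beta is (alpha_i * beta_j - alpha_j * beta_i). Collecting: alpha ∧ beta = (2*y*(x - y)) dx ∧ dy + (4*z*(x - y)) dx ∧ dz.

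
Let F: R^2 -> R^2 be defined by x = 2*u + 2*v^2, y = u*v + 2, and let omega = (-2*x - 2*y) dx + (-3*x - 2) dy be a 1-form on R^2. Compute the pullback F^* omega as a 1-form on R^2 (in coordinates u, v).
F^* omega = (-10*u*v - 8*u - 6*v^3 - 8*v^2 - 2*v - 8) du + (-6*u^2 - 14*u*v^2 - 16*u*v - 2*u - 16*v^3 - 16*v) dv

Using F^*(f dg) = (f ∘ F) d(g ∘ F), substitute each coordinate x_i by F_i(u, v) in f_i, and replace dx_i by d F_i = (∂F_i/∂u) du + (∂F_i/∂v) dv.
  For the x component: f_1(F) = -2*u*v - 4*u - 4*v^2 - 4; d F_1 = (2) du + (4*v) dv
  For the y component: f_2(F) = -6*u - 6*v^2 - 2; d F_2 = (v) du + (u) dv
Combining and collecting du, dv coefficients:
  coeff of du: -10*u*v - 8*u - 6*v^3 - 8*v^2 - 2*v - 8
  coeff of dv: -6*u^2 - 14*u*v^2 - 16*u*v - 2*u - 16*v^3 - 16*v
F^* omega = (-10*u*v - 8*u - 6*v^3 - 8*v^2 - 2*v - 8) du + (-6*u^2 - 14*u*v^2 - 16*u*v - 2*u - 16*v^3 - 16*v) dv.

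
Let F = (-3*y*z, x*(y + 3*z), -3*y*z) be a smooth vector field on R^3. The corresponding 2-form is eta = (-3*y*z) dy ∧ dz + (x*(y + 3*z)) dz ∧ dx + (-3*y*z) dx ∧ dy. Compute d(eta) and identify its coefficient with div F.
d(eta) = (x - 3*y) dx ∧ dy ∧ dz; div F = x - 3*y

For a 2-form in R^3 of the form above, applying d gives a 3-form with coefficient ∂P/∂x + ∂Q/∂y + ∂R/∂z:
  ∂P/∂x = 0
  ∂Q/∂y = x
  ∂R/∂z = -3*y
Sum = x - 3*y, which is exactly div F.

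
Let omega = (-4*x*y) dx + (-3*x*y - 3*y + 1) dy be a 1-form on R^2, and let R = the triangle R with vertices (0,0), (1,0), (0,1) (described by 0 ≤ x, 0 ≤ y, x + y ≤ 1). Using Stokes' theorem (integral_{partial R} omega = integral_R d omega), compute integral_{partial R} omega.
integral_(partial R) omega = 1/6

Stokes: integral_partial_R omega = integral_R d omega with d omega = (∂Q/∂x - ∂P/∂y) dx ∧ dy.
  ∂Q/∂x = -3*y
  ∂P/∂y = -4*x
  integrand = ∂Q/∂x - ∂P/∂y = 4*x - 3*y.
Integrating over R: integral_0^1 integral_0^{1-x} (4*x - 3*y) dy dx = 1/6.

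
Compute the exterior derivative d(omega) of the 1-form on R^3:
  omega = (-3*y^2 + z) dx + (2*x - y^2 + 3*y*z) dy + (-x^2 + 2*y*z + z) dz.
d(omega) = (6*y + 2) dx ∧ dy + (-2*x - 1) dx ∧ dz + (-3*y + 2*z) dy ∧ dz

For a 1-form omega = sum_i f_i dx_i, the exterior derivative is
  d(omega) = sum_{i < j} (∂f_j/∂x_i - ∂f_i/∂x_j) dx_i ∧ dx_j.
  coefficient of dx ∧ dy: ∂f_2/∂x - ∂f_1/∂y = ∂(2*x - y^2 + 3*y*z)/∂x - ∂(-3*y^2 + z)/∂y = 6*y + 2
  coefficient of dx ∧ dz: ∂f_3/∂x - ∂f_1/∂z = ∂(-x^2 + 2*y*z + z)/∂x - ∂(-3*y^2 + z)/∂z = -2*x - 1
  coefficient of dy ∧ dz: ∂f_3/∂y - ∂f_2/∂z = ∂(-x^2 + 2*y*z + z)/∂y - ∂(2*x - y^2 + 3*y*z)/∂z = -3*y + 2*z
Assembling: d(omega) = (6*y + 2) dx ∧ dy + (-2*x - 1) dx ∧ dz + (-3*y + 2*z) dy ∧ dz.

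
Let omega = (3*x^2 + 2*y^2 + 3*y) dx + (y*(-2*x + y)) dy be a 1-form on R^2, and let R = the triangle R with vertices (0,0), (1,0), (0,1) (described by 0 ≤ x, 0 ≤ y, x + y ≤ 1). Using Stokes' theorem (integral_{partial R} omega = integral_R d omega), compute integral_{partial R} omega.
integral_(partial R) omega = -5/2

Stokes: integral_partial_R omega = integral_R d omega with d omega = (∂Q/∂x - ∂P/∂y) dx ∧ dy.
  ∂Q/∂x = -2*y
  ∂P/∂y = 4*y + 3
  integrand = ∂Q/∂x - ∂P/∂y = -6*y - 3.
Integrating over R: integral_0^1 integral_0^{1-x} (-6*y - 3) dy dx = -5/2.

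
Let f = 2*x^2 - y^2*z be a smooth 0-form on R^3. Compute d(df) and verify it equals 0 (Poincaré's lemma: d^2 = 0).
d(df) = 0

Step 1: df = sum_i (∂f/∂x_i) dx_i = (4*x) dx + (-2*y*z) dy + (-y^2) dz.
Step 2: Apply d again. Using the 1-form formula, the coefficient of dx ∧ dy in d(df) is ∂^2 f/∂x ∂y - ∂^2 f/∂y ∂x = (0) - (0) = 0 (equality of mixed partials for smooth f).
Similarly for dx ∧ dz and dy ∧ dz — all coefficients vanish. So d(df) = 0.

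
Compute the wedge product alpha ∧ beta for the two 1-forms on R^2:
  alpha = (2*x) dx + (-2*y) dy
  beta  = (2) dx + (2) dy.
alpha ∧ beta = (4*x + 4*y) dx ∧ dy

Distribute the wedge, using dx_i ∧ dx_j = -dx_j ∧ dx_i and dx_i ∧ dx_i = 0. For each pair (i, j) with i < j, the coefficient of dx_i ∧ dx_j in alpha ∧ beta is (alpha_i * beta_j - alpha_j * beta_i). Collecting: alpha ∧ beta = (4*x + 4*y) dx ∧ dy.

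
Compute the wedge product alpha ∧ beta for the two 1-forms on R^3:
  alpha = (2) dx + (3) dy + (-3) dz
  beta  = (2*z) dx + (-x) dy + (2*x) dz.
alpha ∧ beta = (-2*x - 6*z) dx ∧ dy + (4*x + 6*z) dx ∧ dz + (3*x) dy ∧ dz

Distribute the wedge, using dx_i ∧ dx_j = -dx_j ∧ dx_i and dx_i ∧ dx_i = 0. For each pair (i, j) with i < j, the coefficient of dx_i ∧ dx_j in alpha ∧ beta is (alpha_i * beta_j - alpha_j * beta_i). Collecting: alpha ∧ beta = (-2*x - 6*z) dx ∧ dy + (4*x + 6*z) dx ∧ dz + (3*x) dy ∧ dz.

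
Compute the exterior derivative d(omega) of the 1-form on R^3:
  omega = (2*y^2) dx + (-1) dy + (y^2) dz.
d(omega) = (-4*y) dx ∧ dy + (2*y) dy ∧ dz

For a 1-form omega = sum_i f_i dx_i, the exterior derivative is
  d(omega) = sum_{i < j} (∂f_j/∂x_i - ∂f_i/∂x_j) dx_i ∧ dx_j.
  coefficient of dx ∧ dy: ∂f_2/∂x - ∂f_1/∂y = ∂(-1)/∂x - ∂(2*y^2)/∂y = -4*y
  coefficient of dy ∧ dz: ∂f_3/∂y - ∂f_2/∂z = ∂(y^2)/∂y - ∂(-1)/∂z = 2*y
Assembling: d(omega) = (-4*y) dx ∧ dy + (2*y) dy ∧ dz.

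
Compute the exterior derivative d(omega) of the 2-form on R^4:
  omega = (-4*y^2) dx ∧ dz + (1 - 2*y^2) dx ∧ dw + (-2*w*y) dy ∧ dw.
d(omega) = (8*y) dx ∧ dy ∧ dz + (4*y) dx ∧ dy ∧ dw

For a 2-form omega = sum_{i<j} g_{ij} dx_i ∧ dx_j, the exterior derivative is
  d(omega) = sum_{i<j} d(g_{ij}) ∧ dx_i ∧ dx_j = sum_{i<j, k} (∂g_{ij}/∂x_k) dx_k ∧ dx_i ∧ dx_j.
Expand each term, using dx_k ∧ dx_i ∧ dx_j = sgn(permutation) dx_{(a)} ∧ dx_{(b)} ∧ dx_{(c)} with (a < b < c) sorted:
  d(-4*y^2) includes (∂/∂y)(-4*y^2) dy = (-8*y) dy, which multiplied by dx ∧ dz gives (8*y) dx ∧ dy ∧ dz
  d(1 - 2*y^2) includes (∂/∂y)(1 - 2*y^2) dy = (-4*y) dy, which multiplied by dx ∧ dw gives (4*y) dx ∧ dy ∧ dw
Collecting like 3-forms: d(omega) = (8*y) dx ∧ dy ∧ dz + (4*y) dx ∧ dy ∧ dw.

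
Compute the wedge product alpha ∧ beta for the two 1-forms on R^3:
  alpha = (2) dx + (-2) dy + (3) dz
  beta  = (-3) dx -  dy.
alpha ∧ beta = (-8) dx ∧ dy + (9) dx ∧ dz + (3) dy ∧ dz

Distribute the wedge, using dx_i ∧ dx_j = -dx_j ∧ dx_i and dx_i ∧ dx_i = 0. For each pair (i, j) with i < j, the coefficient of dx_i ∧ dx_j in alpha ∧ beta is (alpha_i * beta_j - alpha_j * beta_i). Collecting: alpha ∧ beta = (-8) dx ∧ dy + (9) dx ∧ dz + (3) dy ∧ dz.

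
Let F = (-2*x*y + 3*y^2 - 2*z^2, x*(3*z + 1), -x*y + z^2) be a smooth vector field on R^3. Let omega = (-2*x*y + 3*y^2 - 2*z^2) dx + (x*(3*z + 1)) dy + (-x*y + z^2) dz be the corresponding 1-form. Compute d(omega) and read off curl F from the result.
d(omega) = (-4*x) dy ∧ dz + (y - 4*z) dz ∧ dx + (2*x - 6*y + 3*z + 1) dx ∧ dy; curl F = (-4*x, y - 4*z, 2*x - 6*y + 3*z + 1)

d omega = sum_{i<j} (∂f_j/∂x_i - ∂f_i/∂x_j) dx_i ∧ dx_j. Under the identification (dy ∧ dz, dz ∧ dx, dx ∧ dy) ↔ (e_x, e_y, e_z), the coefficients are exactly the components of curl F. Compute:
  ∂R/∂y - ∂Q/∂z = (-x) - (3*x) = -4*x
  ∂P/∂z - ∂R/∂x = (-4*z) - (-y) = y - 4*z
  ∂Q/∂x - ∂P/∂y = (3*z + 1) - (-2*x + 6*y) = 2*x - 6*y + 3*z + 1.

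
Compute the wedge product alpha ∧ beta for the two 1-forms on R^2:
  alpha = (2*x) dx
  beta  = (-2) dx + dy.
alpha ∧ beta = (2*x) dx ∧ dy

Distribute the wedge, using dx_i ∧ dx_j = -dx_j ∧ dx_i and dx_i ∧ dx_i = 0. For each pair (i, j) with i < j, the coefficient of dx_i ∧ dx_j in alpha ∧ beta is (alpha_i * beta_j - alpha_j * beta_i). Collecting: alpha ∧ beta = (2*x) dx ∧ dy.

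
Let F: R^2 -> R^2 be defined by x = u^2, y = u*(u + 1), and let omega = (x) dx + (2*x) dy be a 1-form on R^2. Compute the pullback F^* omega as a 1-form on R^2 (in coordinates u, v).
F^* omega = (u^2*(6*u + 2)) du

Using F^*(f dg) = (f ∘ F) d(g ∘ F), substitute each coordinate x_i by F_i(u, v) in f_i, and replace dx_i by d F_i = (∂F_i/∂u) du + (∂F_i/∂v) dv.
  For the x component: f_1(F) = u^2; d F_1 = (2*u) du + (0) dv
  For the y component: f_2(F) = 2*u^2; d F_2 = (2*u + 1) du + (0) dv
Combining and collecting du, dv coefficients:
  coeff of du: u^2*(6*u + 2)
  coeff of dv: 0
F^* omega = (u^2*(6*u + 2)) du.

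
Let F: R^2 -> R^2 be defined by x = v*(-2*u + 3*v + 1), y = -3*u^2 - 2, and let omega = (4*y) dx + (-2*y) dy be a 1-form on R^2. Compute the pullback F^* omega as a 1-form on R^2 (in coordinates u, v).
F^* omega = (-36*u^3 + 24*u^2*v - 24*u + 16*v) du + (24*u^3 - 72*u^2*v - 12*u^2 + 16*u - 48*v - 8) dv

Using F^*(f dg) = (f ∘ F) d(g ∘ F), substitute each coordinate x_i by F_i(u, v) in f_i, and replace dx_i by d F_i = (∂F_i/∂u) du + (∂F_i/∂v) dv.
  For the x component: f_1(F) = -12*u^2 - 8; d F_1 = (-2*v) du + (-2*u + 6*v + 1) dv
  For the y component: f_2(F) = 6*u^2 + 4; d F_2 = (-6*u) du + (0) dv
Combining and collecting du, dv coefficients:
  coeff of du: -36*u^3 + 24*u^2*v - 24*u + 16*v
  coeff of dv: 24*u^3 - 72*u^2*v - 12*u^2 + 16*u - 48*v - 8
F^* omega = (-36*u^3 + 24*u^2*v - 24*u + 16*v) du + (24*u^3 - 72*u^2*v - 12*u^2 + 16*u - 48*v - 8) dv.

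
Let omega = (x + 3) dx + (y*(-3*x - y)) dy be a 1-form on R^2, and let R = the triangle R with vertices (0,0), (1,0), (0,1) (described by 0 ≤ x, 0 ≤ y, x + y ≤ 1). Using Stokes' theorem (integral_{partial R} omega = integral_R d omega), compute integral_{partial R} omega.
integral_(partial R) omega = -1/2

Stokes: integral_partial_R omega = integral_R d omega with d omega = (∂Q/∂x - ∂P/∂y) dx ∧ dy.
  ∂Q/∂x = -3*y
  ∂P/∂y = 0
  integrand = ∂Q/∂x - ∂P/∂y = -3*y.
Integrating over R: integral_0^1 integral_0^{1-x} (-3*y) dy dx = -1/2.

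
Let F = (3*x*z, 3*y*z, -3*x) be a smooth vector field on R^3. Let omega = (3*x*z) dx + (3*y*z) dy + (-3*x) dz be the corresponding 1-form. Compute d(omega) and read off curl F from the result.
d(omega) = (-3*y) dy ∧ dz + (3*x + 3) dz ∧ dx + (0) dx ∧ dy; curl F = (-3*y, 3*x + 3, 0)

d omega = sum_{i<j} (∂f_j/∂x_i - ∂f_i/∂x_j) dx_i ∧ dx_j. Under the identification (dy ∧ dz, dz ∧ dx, dx ∧ dy) ↔ (e_x, e_y, e_z), the coefficients are exactly the components of curl F. Compute:
  ∂R/∂y - ∂Q/∂z = (0) - (3*y) = -3*y
  ∂P/∂z - ∂R/∂x = (3*x) - (-3) = 3*x + 3
  ∂Q/∂x - ∂P/∂y = (0) - (0) = 0.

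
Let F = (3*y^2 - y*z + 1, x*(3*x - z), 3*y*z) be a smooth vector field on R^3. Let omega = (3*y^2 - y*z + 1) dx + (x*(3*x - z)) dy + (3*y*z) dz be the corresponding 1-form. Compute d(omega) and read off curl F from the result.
d(omega) = (x + 3*z) dy ∧ dz + (-y) dz ∧ dx + (6*x - 6*y) dx ∧ dy; curl F = (x + 3*z, -y, 6*x - 6*y)

d omega = sum_{i<j} (∂f_j/∂x_i - ∂f_i/∂x_j) dx_i ∧ dx_j. Under the identification (dy ∧ dz, dz ∧ dx, dx ∧ dy) ↔ (e_x, e_y, e_z), the coefficients are exactly the components of curl F. Compute:
  ∂R/∂y - ∂Q/∂z = (3*z) - (-x) = x + 3*z
  ∂P/∂z - ∂R/∂x = (-y) - (0) = -y
  ∂Q/∂x - ∂P/∂y = (6*x - z) - (6*y - z) = 6*x - 6*y.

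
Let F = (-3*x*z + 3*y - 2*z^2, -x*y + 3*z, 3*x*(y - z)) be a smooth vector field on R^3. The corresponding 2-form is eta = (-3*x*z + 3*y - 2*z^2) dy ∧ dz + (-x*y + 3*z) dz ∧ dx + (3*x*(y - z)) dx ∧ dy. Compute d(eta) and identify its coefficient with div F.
d(eta) = (-4*x - 3*z) dx ∧ dy ∧ dz; div F = -4*x - 3*z

For a 2-form in R^3 of the form above, applying d gives a 3-form with coefficient ∂P/∂x + ∂Q/∂y + ∂R/∂z:
  ∂P/∂x = -3*z
  ∂Q/∂y = -x
  ∂R/∂z = -3*x
Sum = -4*x - 3*z, which is exactly div F.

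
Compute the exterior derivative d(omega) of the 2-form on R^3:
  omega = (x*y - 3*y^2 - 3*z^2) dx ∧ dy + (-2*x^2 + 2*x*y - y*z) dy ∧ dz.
d(omega) = (-4*x + 2*y - 6*z) dx ∧ dy ∧ dz

For a 2-form omega = sum_{i<j} g_{ij} dx_i ∧ dx_j, the exterior derivative is
  d(omega) = sum_{i<j} d(g_{ij}) ∧ dx_i ∧ dx_j = sum_{i<j, k} (∂g_{ij}/∂x_k) dx_k ∧ dx_i ∧ dx_j.
Expand each term, using dx_k ∧ dx_i ∧ dx_j = sgn(permutation) dx_{(a)} ∧ dx_{(b)} ∧ dx_{(c)} with (a < b < c) sorted:
  d(x*y - 3*y^2 - 3*z^2) includes (∂/∂z)(x*y - 3*y^2 - 3*z^2) dz = (-6*z) dz, which multiplied by dx ∧ dy gives (-6*z) dx ∧ dy ∧ dz
  d(-2*x^2 + 2*x*y - y*z) includes (∂/∂x)(-2*x^2 + 2*x*y - y*z) dx = (-4*x + 2*y) dx, which multiplied by dy ∧ dz gives (-4*x + 2*y) dx ∧ dy ∧ dz
Collecting like 3-forms: d(omega) = (-4*x + 2*y - 6*z) dx ∧ dy ∧ dz.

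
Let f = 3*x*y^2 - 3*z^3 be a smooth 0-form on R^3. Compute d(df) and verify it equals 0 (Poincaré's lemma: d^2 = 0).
d(df) = 0

Step 1: df = sum_i (∂f/∂x_i) dx_i = (3*y^2) dx + (6*x*y) dy + (-9*z^2) dz.
Step 2: Apply d again. Using the 1-form formula, the coefficient of dx ∧ dy in d(df) is ∂^2 f/∂x ∂y - ∂^2 f/∂y ∂x = (6*y) - (6*y) = 0 (equality of mixed partials for smooth f).
Similarly for dx ∧ dz and dy ∧ dz — all coefficients vanish. So d(df) = 0.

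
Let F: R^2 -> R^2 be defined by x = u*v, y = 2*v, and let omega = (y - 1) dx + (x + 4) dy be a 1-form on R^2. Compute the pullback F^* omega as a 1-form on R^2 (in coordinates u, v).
F^* omega = (v*(2*v - 1)) du + (4*u*v - u + 8) dv

Using F^*(f dg) = (f ∘ F) d(g ∘ F), substitute each coordinate x_i by F_i(u, v) in f_i, and replace dx_i by d F_i = (∂F_i/∂u) du + (∂F_i/∂v) dv.
  For the x component: f_1(F) = 2*v - 1; d F_1 = (v) du + (u) dv
  For the y component: f_2(F) = u*v + 4; d F_2 = (0) du + (2) dv
Combining and collecting du, dv coefficients:
  coeff of du: v*(2*v - 1)
  coeff of dv: 4*u*v - u + 8
F^* omega = (v*(2*v - 1)) du + (4*u*v - u + 8) dv.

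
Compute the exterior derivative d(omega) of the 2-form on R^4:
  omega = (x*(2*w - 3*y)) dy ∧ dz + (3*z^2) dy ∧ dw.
d(omega) = (2*w - 3*y) dx ∧ dy ∧ dz + (2*x - 6*z) dy ∧ dz ∧ dw

For a 2-form omega = sum_{i<j} g_{ij} dx_i ∧ dx_j, the exterior derivative is
  d(omega) = sum_{i<j} d(g_{ij}) ∧ dx_i ∧ dx_j = sum_{i<j, k} (∂g_{ij}/∂x_k) dx_k ∧ dx_i ∧ dx_j.
Expand each term, using dx_k ∧ dx_i ∧ dx_j = sgn(permutation) dx_{(a)} ∧ dx_{(b)} ∧ dx_{(c)} with (a < b < c) sorted:
  d(x*(2*w - 3*y)) includes (∂/∂x)(x*(2*w - 3*y)) dx = (2*w - 3*y) dx, which multiplied by dy ∧ dz gives (2*w - 3*y) dx ∧ dy ∧ dz
  d(x*(2*w - 3*y)) includes (∂/∂w)(x*(2*w - 3*y)) dw = (2*x) dw, which multiplied by dy ∧ dz gives (2*x) dy ∧ dz ∧ dw
  d(3*z^2) includes (∂/∂z)(3*z^2) dz = (6*z) dz, which multiplied by dy ∧ dw gives (-6*z) dy ∧ dz ∧ dw
Collecting like 3-forms: d(omega) = (2*w - 3*y) dx ∧ dy ∧ dz + (2*x - 6*z) dy ∧ dz ∧ dw.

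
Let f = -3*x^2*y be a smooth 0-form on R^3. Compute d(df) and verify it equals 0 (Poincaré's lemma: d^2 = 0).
d(df) = 0

Step 1: df = sum_i (∂f/∂x_i) dx_i = (-6*x*y) dx + (-3*x^2) dy + (0) dz.
Step 2: Apply d again. Using the 1-form formula, the coefficient of dx ∧ dy in d(df) is ∂^2 f/∂x ∂y - ∂^2 f/∂y ∂x = (-6*x) - (-6*x) = 0 (equality of mixed partials for smooth f).
Similarly for dx ∧ dz and dy ∧ dz — all coefficients vanish. So d(df) = 0.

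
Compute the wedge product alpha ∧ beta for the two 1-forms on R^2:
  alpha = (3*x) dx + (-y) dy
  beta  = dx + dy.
alpha ∧ beta = (3*x + y) dx ∧ dy

Distribute the wedge, using dx_i ∧ dx_j = -dx_j ∧ dx_i and dx_i ∧ dx_i = 0. For each pair (i, j) with i < j, the coefficient of dx_i ∧ dx_j in alpha ∧ beta is (alpha_i * beta_j - alpha_j * beta_i). Collecting: alpha ∧ beta = (3*x + y) dx ∧ dy.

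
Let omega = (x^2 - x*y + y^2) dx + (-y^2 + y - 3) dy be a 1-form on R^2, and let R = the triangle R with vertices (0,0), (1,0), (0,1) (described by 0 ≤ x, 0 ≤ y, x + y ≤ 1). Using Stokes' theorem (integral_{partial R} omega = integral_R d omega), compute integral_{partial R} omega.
integral_(partial R) omega = -1/6

Stokes: integral_partial_R omega = integral_R d omega with d omega = (∂Q/∂x - ∂P/∂y) dx ∧ dy.
  ∂Q/∂x = 0
  ∂P/∂y = -x + 2*y
  integrand = ∂Q/∂x - ∂P/∂y = x - 2*y.
Integrating over R: integral_0^1 integral_0^{1-x} (x - 2*y) dy dx = -1/6.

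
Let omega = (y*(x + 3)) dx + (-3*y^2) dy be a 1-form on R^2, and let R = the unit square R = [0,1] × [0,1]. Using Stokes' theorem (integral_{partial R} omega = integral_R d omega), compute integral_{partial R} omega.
integral_(partial R) omega = -7/2

Stokes: integral_partial_R omega = integral_R d omega with d omega = (∂Q/∂x - ∂P/∂y) dx ∧ dy.
  ∂Q/∂x = 0
  ∂P/∂y = x + 3
  integrand = ∂Q/∂x - ∂P/∂y = -x - 3.
Integrating over R: integral_0^1 integral_0^1 (-x - 3) dx dy = -7/2.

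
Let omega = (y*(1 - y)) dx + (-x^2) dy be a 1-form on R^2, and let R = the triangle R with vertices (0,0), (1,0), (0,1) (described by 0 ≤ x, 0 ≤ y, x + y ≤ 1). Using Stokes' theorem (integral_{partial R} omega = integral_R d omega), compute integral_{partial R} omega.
integral_(partial R) omega = -1/2

Stokes: integral_partial_R omega = integral_R d omega with d omega = (∂Q/∂x - ∂P/∂y) dx ∧ dy.
  ∂Q/∂x = -2*x
  ∂P/∂y = 1 - 2*y
  integrand = ∂Q/∂x - ∂P/∂y = -2*x + 2*y - 1.
Integrating over R: integral_0^1 integral_0^{1-x} (-2*x + 2*y - 1) dy dx = -1/2.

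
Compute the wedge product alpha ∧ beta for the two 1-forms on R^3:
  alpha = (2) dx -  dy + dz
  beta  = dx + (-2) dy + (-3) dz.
alpha ∧ beta = (-3) dx ∧ dy + (-7) dx ∧ dz + (5) dy ∧ dz

Distribute the wedge, using dx_i ∧ dx_j = -dx_j ∧ dx_i and dx_i ∧ dx_i = 0. For each pair (i, j) with i < j, the coefficient of dx_i ∧ dx_j in alpha ∧ beta is (alpha_i * beta_j - alpha_j * beta_i). Collecting: alpha ∧ beta = (-3) dx ∧ dy + (-7) dx ∧ dz + (5) dy ∧ dz.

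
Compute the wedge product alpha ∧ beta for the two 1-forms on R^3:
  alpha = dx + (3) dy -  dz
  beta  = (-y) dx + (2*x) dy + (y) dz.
alpha ∧ beta = (2*x + 3*y) dx ∧ dy + (2*x + 3*y) dy ∧ dz

Distribute the wedge, using dx_i ∧ dx_j = -dx_j ∧ dx_i and dx_i ∧ dx_i = 0. For each pair (i, j) with i < j, the coefficient of dx_i ∧ dx_j in alpha ∧ beta is (alpha_i * beta_j - alpha_j * beta_i). Collecting: alpha ∧ beta = (2*x + 3*y) dx ∧ dy + (2*x + 3*y) dy ∧ dz.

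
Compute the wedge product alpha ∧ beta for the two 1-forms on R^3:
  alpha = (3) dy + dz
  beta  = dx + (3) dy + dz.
alpha ∧ beta = (-3) dx ∧ dy + (-1) dx ∧ dz

Distribute the wedge, using dx_i ∧ dx_j = -dx_j ∧ dx_i and dx_i ∧ dx_i = 0. For each pair (i, j) with i < j, the coefficient of dx_i ∧ dx_j in alpha ∧ beta is (alpha_i * beta_j - alpha_j * beta_i). Collecting: alpha ∧ beta = (-3) dx ∧ dy + (-1) dx ∧ dz.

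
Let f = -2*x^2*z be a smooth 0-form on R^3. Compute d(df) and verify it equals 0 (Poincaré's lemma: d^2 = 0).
d(df) = 0

Step 1: df = sum_i (∂f/∂x_i) dx_i = (-4*x*z) dx + (0) dy + (-2*x^2) dz.
Step 2: Apply d again. Using the 1-form formula, the coefficient of dx ∧ dy in d(df) is ∂^2 f/∂x ∂y - ∂^2 f/∂y ∂x = (0) - (0) = 0 (equality of mixed partials for smooth f).
Similarly for dx ∧ dz and dy ∧ dz — all coefficients vanish. So d(df) = 0.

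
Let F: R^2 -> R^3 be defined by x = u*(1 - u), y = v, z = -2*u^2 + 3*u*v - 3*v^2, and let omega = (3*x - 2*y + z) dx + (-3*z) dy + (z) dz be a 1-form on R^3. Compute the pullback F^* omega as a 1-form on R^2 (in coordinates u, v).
F^* omega = (18*u^3 - 24*u^2*v - 11*u^2 + 27*u*v^2 + 7*u*v + 3*u - 9*v^3 - 3*v^2 - 2*v) du + (-6*u^3 + 21*u^2*v + 6*u^2 - 27*u*v^2 - 9*u*v + 18*v^3 + 9*v^2) dv

Using F^*(f dg) = (f ∘ F) d(g ∘ F), substitute each coordinate x_i by F_i(u, v) in f_i, and replace dx_i by d F_i = (∂F_i/∂u) du + (∂F_i/∂v) dv.
  For the x component: f_1(F) = -5*u^2 + 3*u*v + 3*u - 3*v^2 - 2*v; d F_1 = (1 - 2*u) du + (0) dv
  For the y component: f_2(F) = 6*u^2 - 9*u*v + 9*v^2; d F_2 = (0) du + (1) dv
  For the z component: f_3(F) = -2*u^2 + 3*u*v - 3*v^2; d F_3 = (-4*u + 3*v) du + (3*u - 6*v) dv
Combining and collecting du, dv coefficients:
  coeff of du: 18*u^3 - 24*u^2*v - 11*u^2 + 27*u*v^2 + 7*u*v + 3*u - 9*v^3 - 3*v^2 - 2*v
  coeff of dv: -6*u^3 + 21*u^2*v + 6*u^2 - 27*u*v^2 - 9*u*v + 18*v^3 + 9*v^2
F^* omega = (18*u^3 - 24*u^2*v - 11*u^2 + 27*u*v^2 + 7*u*v + 3*u - 9*v^3 - 3*v^2 - 2*v) du + (-6*u^3 + 21*u^2*v + 6*u^2 - 27*u*v^2 - 9*u*v + 18*v^3 + 9*v^2) dv.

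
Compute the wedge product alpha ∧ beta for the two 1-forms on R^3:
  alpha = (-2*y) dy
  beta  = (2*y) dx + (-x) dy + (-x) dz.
alpha ∧ beta = (4*y^2) dx ∧ dy + (2*x*y) dy ∧ dz

Distribute the wedge, using dx_i ∧ dx_j = -dx_j ∧ dx_i and dx_i ∧ dx_i = 0. For each pair (i, j) with i < j, the coefficient of dx_i ∧ dx_j in alpha ∧ beta is (alpha_i * beta_j - alpha_j * beta_i). Collecting: alpha ∧ beta = (4*y^2) dx ∧ dy + (2*x*y) dy ∧ dz.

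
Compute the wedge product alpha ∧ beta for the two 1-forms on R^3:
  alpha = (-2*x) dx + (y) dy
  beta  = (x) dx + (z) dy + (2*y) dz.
alpha ∧ beta = (-x*(y + 2*z)) dx ∧ dy + (-4*x*y) dx ∧ dz + (2*y^2) dy ∧ dz

Distribute the wedge, using dx_i ∧ dx_j = -dx_j ∧ dx_i and dx_i ∧ dx_i = 0. For each pair (i, j) with i < j, the coefficient of dx_i ∧ dx_j in alpha ∧ beta is (alpha_i * beta_j - alpha_j * beta_i). Collecting: alpha ∧ beta = (-x*(y + 2*z)) dx ∧ dy + (-4*x*y) dx ∧ dz + (2*y^2) dy ∧ dz.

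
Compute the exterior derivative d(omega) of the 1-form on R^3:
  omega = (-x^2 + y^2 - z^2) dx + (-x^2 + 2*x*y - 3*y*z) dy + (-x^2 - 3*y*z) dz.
d(omega) = (-2*x) dx ∧ dy + (-2*x + 2*z) dx ∧ dz + (3*y - 3*z) dy ∧ dz

For a 1-form omega = sum_i f_i dx_i, the exterior derivative is
  d(omega) = sum_{i < j} (∂f_j/∂x_i - ∂f_i/∂x_j) dx_i ∧ dx_j.
  coefficient of dx ∧ dy: ∂f_2/∂x - ∂f_1/∂y = ∂(-x^2 + 2*x*y - 3*y*z)/∂x - ∂(-x^2 + y^2 - z^2)/∂y = -2*x
  coefficient of dx ∧ dz: ∂f_3/∂x - ∂f_1/∂z = ∂(-x^2 - 3*y*z)/∂x - ∂(-x^2 + y^2 - z^2)/∂z = -2*x + 2*z
  coefficient of dy ∧ dz: ∂f_3/∂y - ∂f_2/∂z = ∂(-x^2 - 3*y*z)/∂y - ∂(-x^2 + 2*x*y - 3*y*z)/∂z = 3*y - 3*z
Assembling: d(omega) = (-2*x) dx ∧ dy + (-2*x + 2*z) dx ∧ dz + (3*y - 3*z) dy ∧ dz.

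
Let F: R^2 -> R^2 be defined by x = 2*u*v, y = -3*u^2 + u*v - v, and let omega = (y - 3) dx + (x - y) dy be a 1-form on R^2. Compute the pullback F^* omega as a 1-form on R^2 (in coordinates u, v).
F^* omega = (-18*u^3 - 9*u^2*v + 3*u*v^2 - 6*u*v - v^2 - 6*v) du + (-3*u^3 + 3*u^2*v - 3*u^2 - 2*u*v - 6*u - v) dv

Using F^*(f dg) = (f ∘ F) d(g ∘ F), substitute each coordinate x_i by F_i(u, v) in f_i, and replace dx_i by d F_i = (∂F_i/∂u) du + (∂F_i/∂v) dv.
  For the x component: f_1(F) = -3*u^2 + u*v - v - 3; d F_1 = (2*v) du + (2*u) dv
  For the y component: f_2(F) = 3*u^2 + u*v + v; d F_2 = (-6*u + v) du + (u - 1) dv
Combining and collecting du, dv coefficients:
  coeff of du: -18*u^3 - 9*u^2*v + 3*u*v^2 - 6*u*v - v^2 - 6*v
  coeff of dv: -3*u^3 + 3*u^2*v - 3*u^2 - 2*u*v - 6*u - v
F^* omega = (-18*u^3 - 9*u^2*v + 3*u*v^2 - 6*u*v - v^2 - 6*v) du + (-3*u^3 + 3*u^2*v - 3*u^2 - 2*u*v - 6*u - v) dv.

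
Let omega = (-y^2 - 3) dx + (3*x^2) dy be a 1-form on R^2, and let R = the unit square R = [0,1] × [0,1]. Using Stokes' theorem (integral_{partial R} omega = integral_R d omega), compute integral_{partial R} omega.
integral_(partial R) omega = 4

Stokes: integral_partial_R omega = integral_R d omega with d omega = (∂Q/∂x - ∂P/∂y) dx ∧ dy.
  ∂Q/∂x = 6*x
  ∂P/∂y = -2*y
  integrand = ∂Q/∂x - ∂P/∂y = 6*x + 2*y.
Integrating over R: integral_0^1 integral_0^1 (6*x + 2*y) dx dy = 4.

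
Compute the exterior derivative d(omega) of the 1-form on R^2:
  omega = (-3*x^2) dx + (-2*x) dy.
d(omega) = (-2) dx ∧ dy

For a 1-form omega = sum_i f_i dx_i, the exterior derivative is
  d(omega) = sum_{i < j} (∂f_j/∂x_i - ∂f_i/∂x_j) dx_i ∧ dx_j.
  coefficient of dx ∧ dy: ∂f_2/∂x - ∂f_1/∂y = ∂(-2*x)/∂x - ∂(-3*x^2)/∂y = -2
Assembling: d(omega) = (-2) dx ∧ dy.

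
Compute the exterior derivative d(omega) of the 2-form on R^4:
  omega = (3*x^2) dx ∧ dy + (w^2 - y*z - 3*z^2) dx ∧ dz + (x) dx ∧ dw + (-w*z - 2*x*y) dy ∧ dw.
d(omega) = (z) dx ∧ dy ∧ dz + (2*w) dx ∧ dz ∧ dw + (-2*y) dx ∧ dy ∧ dw + (w) dy ∧ dz ∧ dw

For a 2-form omega = sum_{i<j} g_{ij} dx_i ∧ dx_j, the exterior derivative is
  d(omega) = sum_{i<j} d(g_{ij}) ∧ dx_i ∧ dx_j = sum_{i<j, k} (∂g_{ij}/∂x_k) dx_k ∧ dx_i ∧ dx_j.
Expand each term, using dx_k ∧ dx_i ∧ dx_j = sgn(permutation) dx_{(a)} ∧ dx_{(b)} ∧ dx_{(c)} with (a < b < c) sorted:
  d(w^2 - y*z - 3*z^2) includes (∂/∂y)(w^2 - y*z - 3*z^2) dy = (-z) dy, which multiplied by dx ∧ dz gives (z) dx ∧ dy ∧ dz
  d(w^2 - y*z - 3*z^2) includes (∂/∂w)(w^2 - y*z - 3*z^2) dw = (2*w) dw, which multiplied by dx ∧ dz gives (2*w) dx ∧ dz ∧ dw
  d(-w*z - 2*x*y) includes (∂/∂x)(-w*z - 2*x*y) dx = (-2*y) dx, which multiplied by dy ∧ dw gives (-2*y) dx ∧ dy ∧ dw
  d(-w*z - 2*x*y) includes (∂/∂z)(-w*z - 2*x*y) dz = (-w) dz, which multiplied by dy ∧ dw gives (w) dy ∧ dz ∧ dw
Collecting like 3-forms: d(omega) = (z) dx ∧ dy ∧ dz + (2*w) dx ∧ dz ∧ dw + (-2*y) dx ∧ dy ∧ dw + (w) dy ∧ dz ∧ dw.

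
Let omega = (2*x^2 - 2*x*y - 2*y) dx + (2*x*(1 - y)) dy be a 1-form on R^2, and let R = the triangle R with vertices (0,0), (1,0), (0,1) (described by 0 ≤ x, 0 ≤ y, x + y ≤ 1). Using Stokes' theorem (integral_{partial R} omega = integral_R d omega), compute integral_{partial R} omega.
integral_(partial R) omega = 2

Stokes: integral_partial_R omega = integral_R d omega with d omega = (∂Q/∂x - ∂P/∂y) dx ∧ dy.
  ∂Q/∂x = 2 - 2*y
  ∂P/∂y = -2*x - 2
  integrand = ∂Q/∂x - ∂P/∂y = 2*x - 2*y + 4.
Integrating over R: integral_0^1 integral_0^{1-x} (2*x - 2*y + 4) dy dx = 2.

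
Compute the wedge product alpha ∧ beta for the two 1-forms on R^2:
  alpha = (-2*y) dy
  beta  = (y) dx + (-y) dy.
alpha ∧ beta = (2*y^2) dx ∧ dy

Distribute the wedge, using dx_i ∧ dx_j = -dx_j ∧ dx_i and dx_i ∧ dx_i = 0. For each pair (i, j) with i < j, the coefficient of dx_i ∧ dx_j in alpha ∧ beta is (alpha_i * beta_j - alpha_j * beta_i). Collecting: alpha ∧ beta = (2*y^2) dx ∧ dy.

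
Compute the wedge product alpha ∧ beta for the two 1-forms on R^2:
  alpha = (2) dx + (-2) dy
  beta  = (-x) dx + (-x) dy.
alpha ∧ beta = (-4*x) dx ∧ dy

Distribute the wedge, using dx_i ∧ dx_j = -dx_j ∧ dx_i and dx_i ∧ dx_i = 0. For each pair (i, j) with i < j, the coefficient of dx_i ∧ dx_j in alpha ∧ beta is (alpha_i * beta_j - alpha_j * beta_i). Collecting: alpha ∧ beta = (-4*x) dx ∧ dy.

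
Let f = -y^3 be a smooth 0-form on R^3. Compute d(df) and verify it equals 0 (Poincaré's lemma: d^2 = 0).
d(df) = 0

Step 1: df = sum_i (∂f/∂x_i) dx_i = (0) dx + (-3*y^2) dy + (0) dz.
Step 2: Apply d again. Using the 1-form formula, the coefficient of dx ∧ dy in d(df) is ∂^2 f/∂x ∂y - ∂^2 f/∂y ∂x = (0) - (0) = 0 (equality of mixed partials for smooth f).
Similarly for dx ∧ dz and dy ∧ dz — all coefficients vanish. So d(df) = 0.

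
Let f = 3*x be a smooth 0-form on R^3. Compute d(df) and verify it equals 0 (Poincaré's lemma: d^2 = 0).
d(df) = 0

Step 1: df = sum_i (∂f/∂x_i) dx_i = (3) dx + (0) dy + (0) dz.
Step 2: Apply d again. Using the 1-form formula, the coefficient of dx ∧ dy in d(df) is ∂^2 f/∂x ∂y - ∂^2 f/∂y ∂x = (0) - (0) = 0 (equality of mixed partials for smooth f).
Similarly for dx ∧ dz and dy ∧ dz — all coefficients vanish. So d(df) = 0.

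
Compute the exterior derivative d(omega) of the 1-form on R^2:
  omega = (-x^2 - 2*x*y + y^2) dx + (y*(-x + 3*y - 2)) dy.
d(omega) = (2*x - 3*y) dx ∧ dy

For a 1-form omega = sum_i f_i dx_i, the exterior derivative is
  d(omega) = sum_{i < j} (∂f_j/∂x_i - ∂f_i/∂x_j) dx_i ∧ dx_j.
  coefficient of dx ∧ dy: ∂f_2/∂x - ∂f_1/∂y = ∂(y*(-x + 3*y - 2))/∂x - ∂(-x^2 - 2*x*y + y^2)/∂y = 2*x - 3*y
Assembling: d(omega) = (2*x - 3*y) dx ∧ dy.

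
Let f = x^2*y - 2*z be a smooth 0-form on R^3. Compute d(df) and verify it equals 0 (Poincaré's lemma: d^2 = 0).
d(df) = 0

Step 1: df = sum_i (∂f/∂x_i) dx_i = (2*x*y) dx + (x^2) dy + (-2) dz.
Step 2: Apply d again. Using the 1-form formula, the coefficient of dx ∧ dy in d(df) is ∂^2 f/∂x ∂y - ∂^2 f/∂y ∂x = (2*x) - (2*x) = 0 (equality of mixed partials for smooth f).
Similarly for dx ∧ dz and dy ∧ dz — all coefficients vanish. So d(df) = 0.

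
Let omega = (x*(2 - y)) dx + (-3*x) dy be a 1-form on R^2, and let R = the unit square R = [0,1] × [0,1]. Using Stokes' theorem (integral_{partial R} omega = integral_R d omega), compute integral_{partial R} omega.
integral_(partial R) omega = -5/2

Stokes: integral_partial_R omega = integral_R d omega with d omega = (∂Q/∂x - ∂P/∂y) dx ∧ dy.
  ∂Q/∂x = -3
  ∂P/∂y = -x
  integrand = ∂Q/∂x - ∂P/∂y = x - 3.
Integrating over R: integral_0^1 integral_0^1 (x - 3) dx dy = -5/2.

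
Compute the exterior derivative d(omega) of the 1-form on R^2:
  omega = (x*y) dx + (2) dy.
d(omega) = (-x) dx ∧ dy

For a 1-form omega = sum_i f_i dx_i, the exterior derivative is
  d(omega) = sum_{i < j} (∂f_j/∂x_i - ∂f_i/∂x_j) dx_i ∧ dx_j.
  coefficient of dx ∧ dy: ∂f_2/∂x - ∂f_1/∂y = ∂(2)/∂x - ∂(x*y)/∂y = -x
Assembling: d(omega) = (-x) dx ∧ dy.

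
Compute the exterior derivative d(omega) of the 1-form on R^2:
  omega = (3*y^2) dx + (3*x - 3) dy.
d(omega) = (3 - 6*y) dx ∧ dy

For a 1-form omega = sum_i f_i dx_i, the exterior derivative is
  d(omega) = sum_{i < j} (∂f_j/∂x_i - ∂f_i/∂x_j) dx_i ∧ dx_j.
  coefficient of dx ∧ dy: ∂f_2/∂x - ∂f_1/∂y = ∂(3*x - 3)/∂x - ∂(3*y^2)/∂y = 3 - 6*y
Assembling: d(omega) = (3 - 6*y) dx ∧ dy.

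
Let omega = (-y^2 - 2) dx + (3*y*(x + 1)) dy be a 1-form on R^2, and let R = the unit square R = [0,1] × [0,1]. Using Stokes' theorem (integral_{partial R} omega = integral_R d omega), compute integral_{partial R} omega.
integral_(partial R) omega = 5/2

Stokes: integral_partial_R omega = integral_R d omega with d omega = (∂Q/∂x - ∂P/∂y) dx ∧ dy.
  ∂Q/∂x = 3*y
  ∂P/∂y = -2*y
  integrand = ∂Q/∂x - ∂P/∂y = 5*y.
Integrating over R: integral_0^1 integral_0^1 (5*y) dx dy = 5/2.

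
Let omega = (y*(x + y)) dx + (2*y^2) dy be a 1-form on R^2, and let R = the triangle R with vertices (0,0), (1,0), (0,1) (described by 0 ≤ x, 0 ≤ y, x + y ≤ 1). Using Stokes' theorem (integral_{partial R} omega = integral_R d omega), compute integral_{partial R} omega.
integral_(partial R) omega = -1/2

Stokes: integral_partial_R omega = integral_R d omega with d omega = (∂Q/∂x - ∂P/∂y) dx ∧ dy.
  ∂Q/∂x = 0
  ∂P/∂y = x + 2*y
  integrand = ∂Q/∂x - ∂P/∂y = -x - 2*y.
Integrating over R: integral_0^1 integral_0^{1-x} (-x - 2*y) dy dx = -1/2.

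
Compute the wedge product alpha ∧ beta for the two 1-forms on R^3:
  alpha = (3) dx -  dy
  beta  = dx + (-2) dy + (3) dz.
alpha ∧ beta = (-5) dx ∧ dy + (9) dx ∧ dz + (-3) dy ∧ dz

Distribute the wedge, using dx_i ∧ dx_j = -dx_j ∧ dx_i and dx_i ∧ dx_i = 0. For each pair (i, j) with i < j, the coefficient of dx_i ∧ dx_j in alpha ∧ beta is (alpha_i * beta_j - alpha_j * beta_i). Collecting: alpha ∧ beta = (-5) dx ∧ dy + (9) dx ∧ dz + (-3) dy ∧ dz.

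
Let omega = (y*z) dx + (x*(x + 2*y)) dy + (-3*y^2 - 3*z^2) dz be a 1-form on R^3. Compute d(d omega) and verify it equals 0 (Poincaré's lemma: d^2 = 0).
d(d omega) = 0

Step 1: d omega = sum_{i<j} (∂f_j/∂x_i - ∂f_i/∂x_j) dx_i ∧ dx_j:
  coeff of dx ∧ dy: 2*x + 2*y - z
  coeff of dx ∧ dz: -y
  coeff of dy ∧ dz: -6*y
Step 2: Apply d again to each 2-form coefficient. The only possible 3-form in R^3 is dx ∧ dy ∧ dz, with coefficient
  ∂(coeff of dy∧dz)/∂x - ∂(coeff of dx∧dz)/∂y + ∂(coeff of dx∧dy)/∂z
  = ∂/∂x (-6*y) - ∂/∂y (-y) + ∂/∂z (2*x + 2*y - z).
Each of these terms simplifies to sums of mixed partials that cancel in pairs. The result is 0 (by equality of mixed partials for smooth functions — Schwarz / Clairaut).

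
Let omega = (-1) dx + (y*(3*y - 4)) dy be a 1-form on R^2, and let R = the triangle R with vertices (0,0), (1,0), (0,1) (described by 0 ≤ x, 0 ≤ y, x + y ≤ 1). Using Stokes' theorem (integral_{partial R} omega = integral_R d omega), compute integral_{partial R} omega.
integral_(partial R) omega = 0

Stokes: integral_partial_R omega = integral_R d omega with d omega = (∂Q/∂x - ∂P/∂y) dx ∧ dy.
  ∂Q/∂x = 0
  ∂P/∂y = 0
  integrand = ∂Q/∂x - ∂P/∂y = 0.
Integrating over R: integral_0^1 integral_0^{1-x} (0) dy dx = 0.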